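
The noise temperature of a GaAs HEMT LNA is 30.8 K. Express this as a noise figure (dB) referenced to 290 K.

0.438 dB

F = 1 + T_e/T₀ = 1 + 30.8/290 = 1.10621
NF = 10 log₁₀(1.10621) = 0.438 dB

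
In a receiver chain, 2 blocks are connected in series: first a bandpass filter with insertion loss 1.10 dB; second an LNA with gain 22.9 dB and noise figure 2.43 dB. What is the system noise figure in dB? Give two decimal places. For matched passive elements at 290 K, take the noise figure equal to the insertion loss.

Convert to linear (a loss of L dB is a gain of −L dB): F_i = 10^(NF_i/10), G_i = 10^(G_i,dB/10)
  Stage 1: F_1 = 10^(1.10/10) = 1.288, G_1 = 10^(−1.10/10) = 0.7762
  Stage 2: F_2 = 10^(2.43/10) = 1.750, G_2 = 10^(22.9/10) = 195.0
Friis cascade:
  F = 1.288 + (1.750 − 1)/0.7762 = 2.254
NF = 10 log₁₀(2.254) = 3.53 dB

3.53 dB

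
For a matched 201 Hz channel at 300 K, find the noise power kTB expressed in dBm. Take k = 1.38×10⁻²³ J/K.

P_n = kTB = 1.38×10⁻²³ × 300 × 2.01×10² = 8.32×10⁻¹⁹ W
In dBm: 10 log₁₀(8.32×10⁻¹⁹ / 10⁻³) = −150.8 dBm

−150.8 dBm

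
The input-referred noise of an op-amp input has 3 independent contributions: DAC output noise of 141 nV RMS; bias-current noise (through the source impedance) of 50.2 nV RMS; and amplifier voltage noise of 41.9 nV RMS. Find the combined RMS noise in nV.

Uncorrelated sources add in power (mean-square): V_tot = √(ΣV_i²)
V_tot = √[(1.41×10⁻⁷)² + (5.02×10⁻⁸)² + (4.19×10⁻⁸)²] = 1.55×10⁻⁷ V = 155 nV

155 nV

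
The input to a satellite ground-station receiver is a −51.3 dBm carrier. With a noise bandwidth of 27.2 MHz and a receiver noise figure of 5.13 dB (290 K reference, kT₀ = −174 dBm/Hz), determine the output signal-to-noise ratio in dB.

Noise floor: N = −174 + 10 log₁₀(B) + NF
10 log₁₀(2.72×10⁷) = 74.35 dB
N = −174 + 74.35 + 5.13 = −94.52 dBm
SNR = P_sig − N = −51.3 − (−94.52) = 43.22 dB → 43.2 dB

43.2 dB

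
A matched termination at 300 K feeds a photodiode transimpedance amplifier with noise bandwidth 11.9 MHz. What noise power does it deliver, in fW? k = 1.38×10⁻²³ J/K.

49.3 fW

P_n = kTB = 1.38×10⁻²³ × 300 × 1.19×10⁷ = 4.93×10⁻¹⁴ W = 49.3 fW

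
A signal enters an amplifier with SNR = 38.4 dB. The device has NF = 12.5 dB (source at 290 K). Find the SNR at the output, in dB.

25.9 dB

By definition F = SNR_in/SNR_out, so in dB: SNR_out = SNR_in − NF
SNR_out = 38.4 − 12.5 = 25.9 dB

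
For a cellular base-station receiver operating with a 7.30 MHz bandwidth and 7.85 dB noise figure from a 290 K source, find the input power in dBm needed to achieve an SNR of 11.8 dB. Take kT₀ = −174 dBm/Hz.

−85.7 dBm

Sensitivity = −174 + 10 log₁₀(B) + NF + SNR_min
= −174 + 68.63 + 7.85 + 11.8
= −85.72 dBm → −85.7 dBm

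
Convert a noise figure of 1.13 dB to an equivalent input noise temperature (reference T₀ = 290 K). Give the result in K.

F = 10^(1.13/10) = 1.29718
T_e = (F − 1)·T₀ = (1.29718 − 1) × 290 = 86.2 K

86.2 K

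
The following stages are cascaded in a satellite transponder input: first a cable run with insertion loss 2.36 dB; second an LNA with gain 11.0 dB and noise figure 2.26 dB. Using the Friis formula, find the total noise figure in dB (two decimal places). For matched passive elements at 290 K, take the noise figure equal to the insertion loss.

Convert to linear (a loss of L dB is a gain of −L dB): F_i = 10^(NF_i/10), G_i = 10^(G_i,dB/10)
  Stage 1: F_1 = 10^(2.36/10) = 1.722, G_1 = 10^(−2.36/10) = 0.5808
  Stage 2: F_2 = 10^(2.26/10) = 1.683, G_2 = 10^(11.0/10) = 12.59
Friis cascade:
  F = 1.722 + (1.683 − 1)/0.5808 = 2.897
NF = 10 log₁₀(2.897) = 4.62 dB

4.62 dB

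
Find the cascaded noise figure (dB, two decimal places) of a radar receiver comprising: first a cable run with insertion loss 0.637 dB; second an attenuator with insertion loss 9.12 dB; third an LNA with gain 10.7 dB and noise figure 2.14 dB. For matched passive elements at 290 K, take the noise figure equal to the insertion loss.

Convert to linear (a loss of L dB is a gain of −L dB): F_i = 10^(NF_i/10), G_i = 10^(G_i,dB/10)
  Stage 1: F_1 = 10^(0.637/10) = 1.158, G_1 = 10^(−0.637/10) = 0.8636
  Stage 2: F_2 = 10^(9.12/10) = 8.166, G_2 = 10^(−9.12/10) = 0.1225
  Stage 3: F_3 = 10^(2.14/10) = 1.637, G_3 = 10^(10.7/10) = 11.75
Friis cascade:
  F = 1.158 + (8.166 − 1)/0.8636 + (1.637 − 1)/0.1058 = 15.48
NF = 10 log₁₀(15.48) = 11.90 dB

11.90 dB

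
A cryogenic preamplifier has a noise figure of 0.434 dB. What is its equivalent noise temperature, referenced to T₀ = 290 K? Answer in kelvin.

30.5 K

F = 10^(0.434/10) = 1.1051
T_e = (F − 1)·T₀ = (1.1051 − 1) × 290 = 30.5 K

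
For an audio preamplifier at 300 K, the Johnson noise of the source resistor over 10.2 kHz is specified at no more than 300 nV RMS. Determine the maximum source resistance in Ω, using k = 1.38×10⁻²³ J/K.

Johnson–Nyquist: V_n = √(4kTRB) ⇒ R = V_n² / (4kTB)
4kTB = 4 × 1.38×10⁻²³ × 300 × 1.02×10⁴ = 1.69×10⁻¹⁶
R = (3.00×10⁻⁷)² / 1.69×10⁻¹⁶ = 5.33×10² Ω = 533 Ω

533 Ω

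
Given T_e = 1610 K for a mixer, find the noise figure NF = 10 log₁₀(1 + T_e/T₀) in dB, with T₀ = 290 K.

8.16 dB

F = 1 + T_e/T₀ = 1 + 1610/290 = 6.55172
NF = 10 log₁₀(6.55172) = 8.16 dB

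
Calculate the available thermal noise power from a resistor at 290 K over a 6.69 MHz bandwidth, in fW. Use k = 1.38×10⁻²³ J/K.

P_n = kTB = 1.38×10⁻²³ × 290 × 6.69×10⁶ = 2.68×10⁻¹⁴ W = 26.8 fW

26.8 fW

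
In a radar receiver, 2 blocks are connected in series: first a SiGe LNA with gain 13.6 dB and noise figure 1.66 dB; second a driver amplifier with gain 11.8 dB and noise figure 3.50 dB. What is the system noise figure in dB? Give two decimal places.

Convert to linear (a loss of L dB is a gain of −L dB): F_i = 10^(NF_i/10), G_i = 10^(G_i,dB/10)
  Stage 1: F_1 = 10^(1.66/10) = 1.466, G_1 = 10^(13.6/10) = 22.91
  Stage 2: F_2 = 10^(3.50/10) = 2.239, G_2 = 10^(11.8/10) = 15.14
Friis cascade:
  F = 1.466 + (2.239 − 1)/22.91 = 1.520
NF = 10 log₁₀(1.520) = 1.82 dB

1.82 dB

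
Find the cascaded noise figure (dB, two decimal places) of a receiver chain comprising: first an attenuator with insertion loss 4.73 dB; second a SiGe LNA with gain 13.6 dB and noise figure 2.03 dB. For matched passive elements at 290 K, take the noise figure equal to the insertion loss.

Convert to linear (a loss of L dB is a gain of −L dB): F_i = 10^(NF_i/10), G_i = 10^(G_i,dB/10)
  Stage 1: F_1 = 10^(4.73/10) = 2.972, G_1 = 10^(−4.73/10) = 0.3365
  Stage 2: F_2 = 10^(2.03/10) = 1.596, G_2 = 10^(13.6/10) = 22.91
Friis cascade:
  F = 2.972 + (1.596 − 1)/0.3365 = 4.742
NF = 10 log₁₀(4.742) = 6.76 dB

6.76 dB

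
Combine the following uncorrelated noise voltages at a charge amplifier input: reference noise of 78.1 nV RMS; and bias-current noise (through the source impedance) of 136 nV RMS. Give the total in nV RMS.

157 nV

Uncorrelated sources add in power (mean-square): V_tot = √(ΣV_i²)
V_tot = √[(7.81×10⁻⁸)² + (1.36×10⁻⁷)²] = 1.57×10⁻⁷ V = 157 nV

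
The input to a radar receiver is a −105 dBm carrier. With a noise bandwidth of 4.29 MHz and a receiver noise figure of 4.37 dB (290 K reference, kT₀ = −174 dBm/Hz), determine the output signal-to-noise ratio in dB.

−1.7 dB

Noise floor: N = −174 + 10 log₁₀(B) + NF
10 log₁₀(4.29×10⁶) = 66.32 dB
N = −174 + 66.32 + 4.37 = −103.31 dBm
SNR = P_sig − N = −105 − (−103.31) = −1.69 dB → −1.7 dB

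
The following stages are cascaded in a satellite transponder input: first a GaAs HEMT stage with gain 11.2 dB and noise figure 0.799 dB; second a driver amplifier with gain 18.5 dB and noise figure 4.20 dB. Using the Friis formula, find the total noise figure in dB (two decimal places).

1.22 dB

Convert to linear (a loss of L dB is a gain of −L dB): F_i = 10^(NF_i/10), G_i = 10^(G_i,dB/10)
  Stage 1: F_1 = 10^(0.799/10) = 1.202, G_1 = 10^(11.2/10) = 13.18
  Stage 2: F_2 = 10^(4.20/10) = 2.630, G_2 = 10^(18.5/10) = 70.79
Friis cascade:
  F = 1.202 + (2.630 − 1)/13.18 = 1.326
NF = 10 log₁₀(1.326) = 1.22 dB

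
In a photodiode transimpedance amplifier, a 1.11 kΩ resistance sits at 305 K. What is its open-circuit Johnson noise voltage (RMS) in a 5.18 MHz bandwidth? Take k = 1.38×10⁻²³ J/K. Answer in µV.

V_n = √(4kTRB)
4kTRB = 4 × 1.38×10⁻²³ × 305 × 1.11×10³ × 5.18×10⁶ = 9.68×10⁻¹¹ V²
V_n = √(9.68×10⁻¹¹) = 9.84×10⁻⁶ V = 9.84 µV

9.84 µV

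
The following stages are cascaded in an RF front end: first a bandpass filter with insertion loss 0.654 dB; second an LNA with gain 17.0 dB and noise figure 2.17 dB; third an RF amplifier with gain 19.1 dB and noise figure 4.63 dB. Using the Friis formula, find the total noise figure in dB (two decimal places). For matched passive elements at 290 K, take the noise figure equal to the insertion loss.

2.92 dB

Convert to linear (a loss of L dB is a gain of −L dB): F_i = 10^(NF_i/10), G_i = 10^(G_i,dB/10)
  Stage 1: F_1 = 10^(0.654/10) = 1.163, G_1 = 10^(−0.654/10) = 0.8602
  Stage 2: F_2 = 10^(2.17/10) = 1.648, G_2 = 10^(17.0/10) = 50.12
  Stage 3: F_3 = 10^(4.63/10) = 2.904, G_3 = 10^(19.1/10) = 81.28
Friis cascade:
  F = 1.163 + (1.648 − 1)/0.8602 + (2.904 − 1)/43.11 = 1.960
NF = 10 log₁₀(1.960) = 2.92 dB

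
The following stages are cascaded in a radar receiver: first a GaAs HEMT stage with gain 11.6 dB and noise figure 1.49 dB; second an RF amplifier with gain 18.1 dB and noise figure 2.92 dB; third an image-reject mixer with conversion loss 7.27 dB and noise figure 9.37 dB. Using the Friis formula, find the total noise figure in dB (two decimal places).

Convert to linear (a loss of L dB is a gain of −L dB): F_i = 10^(NF_i/10), G_i = 10^(G_i,dB/10)
  Stage 1: F_1 = 10^(1.49/10) = 1.409, G_1 = 10^(11.6/10) = 14.45
  Stage 2: F_2 = 10^(2.92/10) = 1.959, G_2 = 10^(18.1/10) = 64.57
  Stage 3: F_3 = 10^(9.37/10) = 8.650, G_3 = 10^(−7.27/10) = 0.1875
Friis cascade:
  F = 1.409 + (1.959 − 1)/14.45 + (8.650 − 1)/933.3 = 1.484
NF = 10 log₁₀(1.484) = 1.71 dB

1.71 dB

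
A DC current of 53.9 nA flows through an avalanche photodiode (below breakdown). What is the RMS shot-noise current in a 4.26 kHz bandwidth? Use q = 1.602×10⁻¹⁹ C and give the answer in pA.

8.58 pA

I_n = √(2qI·B)
2qI·B = 2 × 1.602×10⁻¹⁹ × 5.39×10⁻⁸ × 4.26×10³ = 7.36×10⁻²³ A²
I_n = √(7.36×10⁻²³) = 8.58×10⁻¹² A = 8.58 pA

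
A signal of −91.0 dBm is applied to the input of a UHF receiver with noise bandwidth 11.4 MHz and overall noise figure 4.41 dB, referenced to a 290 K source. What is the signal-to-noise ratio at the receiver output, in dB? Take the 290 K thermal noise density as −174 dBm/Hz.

8.0 dB

Noise floor: N = −174 + 10 log₁₀(B) + NF
10 log₁₀(1.14×10⁷) = 70.57 dB
N = −174 + 70.57 + 4.41 = −99.02 dBm
SNR = P_sig − N = −91.0 − (−99.02) = 8.02 dB → 8.0 dB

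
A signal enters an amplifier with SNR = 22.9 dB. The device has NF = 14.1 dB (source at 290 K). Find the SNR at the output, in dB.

8.8 dB

By definition F = SNR_in/SNR_out, so in dB: SNR_out = SNR_in − NF
SNR_out = 22.9 − 14.1 = 8.8 dB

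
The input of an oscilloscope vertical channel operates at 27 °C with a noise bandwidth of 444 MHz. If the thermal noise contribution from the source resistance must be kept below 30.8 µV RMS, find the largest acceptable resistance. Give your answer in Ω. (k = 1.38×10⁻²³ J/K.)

T = 27 °C + 273.15 = 300.15 K
Johnson–Nyquist: V_n = √(4kTRB) ⇒ R = V_n² / (4kTB)
4kTB = 4 × 1.38×10⁻²³ × 300.15 × 4.44×10⁸ = 7.36×10⁻¹²
R = (3.08×10⁻⁵)² / 7.36×10⁻¹² = 1.29×10² Ω = 129 Ω

129 Ω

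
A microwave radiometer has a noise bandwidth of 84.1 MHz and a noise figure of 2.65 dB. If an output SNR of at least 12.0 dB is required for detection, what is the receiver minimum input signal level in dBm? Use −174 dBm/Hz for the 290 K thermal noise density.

Sensitivity = −174 + 10 log₁₀(B) + NF + SNR_min
= −174 + 79.25 + 2.65 + 12.0
= −80.10 dBm → −80.1 dBm

−80.1 dBm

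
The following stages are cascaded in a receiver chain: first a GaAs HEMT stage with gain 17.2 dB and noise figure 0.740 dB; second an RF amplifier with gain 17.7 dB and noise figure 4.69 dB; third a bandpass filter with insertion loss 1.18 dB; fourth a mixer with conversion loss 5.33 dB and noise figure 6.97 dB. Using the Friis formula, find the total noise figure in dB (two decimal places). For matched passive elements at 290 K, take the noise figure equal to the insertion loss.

0.88 dB

Convert to linear (a loss of L dB is a gain of −L dB): F_i = 10^(NF_i/10), G_i = 10^(G_i,dB/10)
  Stage 1: F_1 = 10^(0.740/10) = 1.186, G_1 = 10^(17.2/10) = 52.48
  Stage 2: F_2 = 10^(4.69/10) = 2.944, G_2 = 10^(17.7/10) = 58.88
  Stage 3: F_3 = 10^(1.18/10) = 1.312, G_3 = 10^(−1.18/10) = 0.7621
  Stage 4: F_4 = 10^(6.97/10) = 4.977, G_4 = 10^(−5.33/10) = 0.2931
Friis cascade:
  F = 1.186 + (2.944 − 1)/52.48 + (1.312 − 1)/3090 + (4.977 − 1)/2355 = 1.225
NF = 10 log₁₀(1.225) = 0.88 dB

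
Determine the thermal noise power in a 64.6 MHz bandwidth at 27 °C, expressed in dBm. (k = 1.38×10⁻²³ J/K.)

T = 27 °C + 273.15 = 300.15 K
P_n = kTB = 1.38×10⁻²³ × 300.15 × 6.46×10⁷ = 2.68×10⁻¹³ W
In dBm: 10 log₁₀(2.68×10⁻¹³ / 10⁻³) = −95.7 dBm

−95.7 dBm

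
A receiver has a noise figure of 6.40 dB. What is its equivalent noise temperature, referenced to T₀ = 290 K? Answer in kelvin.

976 K

F = 10^(6.40/10) = 4.36516
T_e = (F − 1)·T₀ = (4.36516 − 1) × 290 = 976 K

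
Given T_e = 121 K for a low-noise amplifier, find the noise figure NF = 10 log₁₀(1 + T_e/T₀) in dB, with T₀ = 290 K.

F = 1 + T_e/T₀ = 1 + 121/290 = 1.41724
NF = 10 log₁₀(1.41724) = 1.51 dB

1.51 dB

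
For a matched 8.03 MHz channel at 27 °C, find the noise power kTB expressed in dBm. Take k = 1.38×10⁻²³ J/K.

T = 27 °C + 273.15 = 300.15 K
P_n = kTB = 1.38×10⁻²³ × 300.15 × 8.03×10⁶ = 3.33×10⁻¹⁴ W
In dBm: 10 log₁₀(3.33×10⁻¹⁴ / 10⁻³) = −104.8 dBm

−104.8 dBm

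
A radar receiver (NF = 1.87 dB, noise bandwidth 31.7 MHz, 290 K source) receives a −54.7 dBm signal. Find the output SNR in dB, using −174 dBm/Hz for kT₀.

42.4 dB

Noise floor: N = −174 + 10 log₁₀(B) + NF
10 log₁₀(3.17×10⁷) = 75.01 dB
N = −174 + 75.01 + 1.87 = −97.12 dBm
SNR = P_sig − N = −54.7 − (−97.12) = 42.42 dB → 42.4 dB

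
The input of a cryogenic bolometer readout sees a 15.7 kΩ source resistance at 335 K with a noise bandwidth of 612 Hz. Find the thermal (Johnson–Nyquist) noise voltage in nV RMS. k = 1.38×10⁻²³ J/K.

V_n = √(4kTRB)
4kTRB = 4 × 1.38×10⁻²³ × 335 × 1.57×10⁴ × 6.12×10² = 1.78×10⁻¹³ V²
V_n = √(1.78×10⁻¹³) = 4.22×10⁻⁷ V = 422 nV

422 nV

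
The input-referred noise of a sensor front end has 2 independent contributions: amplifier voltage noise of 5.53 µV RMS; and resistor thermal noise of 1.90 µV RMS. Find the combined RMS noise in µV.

5.85 µV

Uncorrelated sources add in power (mean-square): V_tot = √(ΣV_i²)
V_tot = √[(5.53×10⁻⁶)² + (1.90×10⁻⁶)²] = 5.85×10⁻⁶ V = 5.85 µV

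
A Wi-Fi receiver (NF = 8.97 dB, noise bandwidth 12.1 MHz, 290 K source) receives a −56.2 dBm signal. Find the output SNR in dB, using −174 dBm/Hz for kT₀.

Noise floor: N = −174 + 10 log₁₀(B) + NF
10 log₁₀(1.21×10⁷) = 70.83 dB
N = −174 + 70.83 + 8.97 = −94.20 dBm
SNR = P_sig − N = −56.2 − (−94.20) = 38.00 dB → 38.0 dB

38.0 dB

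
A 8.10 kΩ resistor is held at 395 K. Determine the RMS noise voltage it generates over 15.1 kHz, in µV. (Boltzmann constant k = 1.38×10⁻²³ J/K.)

1.63 µV

V_n = √(4kTRB)
4kTRB = 4 × 1.38×10⁻²³ × 395 × 8.10×10³ × 1.51×10⁴ = 2.67×10⁻¹² V²
V_n = √(2.67×10⁻¹²) = 1.63×10⁻⁶ V = 1.63 µV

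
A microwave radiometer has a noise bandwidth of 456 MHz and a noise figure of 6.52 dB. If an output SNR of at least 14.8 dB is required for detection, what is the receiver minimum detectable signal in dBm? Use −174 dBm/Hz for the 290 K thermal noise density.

Sensitivity = −174 + 10 log₁₀(B) + NF + SNR_min
= −174 + 86.59 + 6.52 + 14.8
= −66.09 dBm → −66.1 dBm

−66.1 dBm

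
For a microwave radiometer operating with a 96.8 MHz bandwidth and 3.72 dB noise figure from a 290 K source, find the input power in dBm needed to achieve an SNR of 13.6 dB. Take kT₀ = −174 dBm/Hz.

Sensitivity = −174 + 10 log₁₀(B) + NF + SNR_min
= −174 + 79.86 + 3.72 + 13.6
= −76.82 dBm → −76.8 dBm

−76.8 dBm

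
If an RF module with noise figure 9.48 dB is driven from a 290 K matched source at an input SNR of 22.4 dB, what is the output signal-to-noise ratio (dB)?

By definition F = SNR_in/SNR_out, so in dB: SNR_out = SNR_in − NF
SNR_out = 22.4 − 9.48 = 12.92 dB

12.92 dB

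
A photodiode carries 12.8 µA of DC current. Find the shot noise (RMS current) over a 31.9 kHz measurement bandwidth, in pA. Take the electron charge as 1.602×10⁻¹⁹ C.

I_n = √(2qI·B)
2qI·B = 2 × 1.602×10⁻¹⁹ × 1.28×10⁻⁵ × 3.19×10⁴ = 1.31×10⁻¹⁹ A²
I_n = √(1.31×10⁻¹⁹) = 3.62×10⁻¹⁰ A = 362 pA

362 pA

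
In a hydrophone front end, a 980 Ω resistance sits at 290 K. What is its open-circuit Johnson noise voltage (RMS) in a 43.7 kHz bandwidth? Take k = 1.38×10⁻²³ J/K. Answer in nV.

828 nV

V_n = √(4kTRB)
4kTRB = 4 × 1.38×10⁻²³ × 290 × 9.80×10² × 4.37×10⁴ = 6.86×10⁻¹³ V²
V_n = √(6.86×10⁻¹³) = 8.28×10⁻⁷ V = 828 nV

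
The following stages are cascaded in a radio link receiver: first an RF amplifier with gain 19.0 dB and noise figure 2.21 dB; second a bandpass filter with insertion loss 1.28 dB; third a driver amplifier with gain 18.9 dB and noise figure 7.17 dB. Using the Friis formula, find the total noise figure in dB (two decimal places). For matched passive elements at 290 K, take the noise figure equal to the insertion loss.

Convert to linear (a loss of L dB is a gain of −L dB): F_i = 10^(NF_i/10), G_i = 10^(G_i,dB/10)
  Stage 1: F_1 = 10^(2.21/10) = 1.663, G_1 = 10^(19.0/10) = 79.43
  Stage 2: F_2 = 10^(1.28/10) = 1.343, G_2 = 10^(−1.28/10) = 0.7447
  Stage 3: F_3 = 10^(7.17/10) = 5.212, G_3 = 10^(18.9/10) = 77.62
Friis cascade:
  F = 1.663 + (1.343 − 1)/79.43 + (5.212 − 1)/59.16 = 1.739
NF = 10 log₁₀(1.739) = 2.40 dB

2.40 dB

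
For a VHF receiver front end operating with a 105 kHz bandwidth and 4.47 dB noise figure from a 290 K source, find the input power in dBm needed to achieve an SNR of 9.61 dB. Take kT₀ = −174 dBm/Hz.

−109.7 dBm

Sensitivity = −174 + 10 log₁₀(B) + NF + SNR_min
= −174 + 50.21 + 4.47 + 9.61
= −109.71 dBm → −109.7 dBm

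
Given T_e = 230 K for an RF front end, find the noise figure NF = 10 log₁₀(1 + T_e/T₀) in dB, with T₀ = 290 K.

F = 1 + T_e/T₀ = 1 + 230/290 = 1.7931
NF = 10 log₁₀(1.7931) = 2.54 dB

2.54 dB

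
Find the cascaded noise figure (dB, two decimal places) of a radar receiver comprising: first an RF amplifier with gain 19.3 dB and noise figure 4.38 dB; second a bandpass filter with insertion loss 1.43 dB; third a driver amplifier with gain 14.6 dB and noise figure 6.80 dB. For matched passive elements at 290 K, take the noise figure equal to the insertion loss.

4.48 dB

Convert to linear (a loss of L dB is a gain of −L dB): F_i = 10^(NF_i/10), G_i = 10^(G_i,dB/10)
  Stage 1: F_1 = 10^(4.38/10) = 2.742, G_1 = 10^(19.3/10) = 85.11
  Stage 2: F_2 = 10^(1.43/10) = 1.390, G_2 = 10^(−1.43/10) = 0.7194
  Stage 3: F_3 = 10^(6.80/10) = 4.786, G_3 = 10^(14.6/10) = 28.84
Friis cascade:
  F = 2.742 + (1.390 − 1)/85.11 + (4.786 − 1)/61.24 = 2.808
NF = 10 log₁₀(2.808) = 4.48 dB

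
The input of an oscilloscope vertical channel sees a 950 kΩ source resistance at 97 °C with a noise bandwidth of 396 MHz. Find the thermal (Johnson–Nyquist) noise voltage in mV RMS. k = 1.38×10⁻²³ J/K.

2.77 mV

T = 97 °C + 273.15 = 370.15 K
V_n = √(4kTRB)
4kTRB = 4 × 1.38×10⁻²³ × 370.15 × 9.50×10⁵ × 3.96×10⁸ = 7.69×10⁻⁶ V²
V_n = √(7.69×10⁻⁶) = 2.77×10⁻³ V = 2.77 mV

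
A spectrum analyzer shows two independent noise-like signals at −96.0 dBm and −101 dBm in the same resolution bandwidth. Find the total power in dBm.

Convert to linear, add, convert back:
P₁ = 2.51×10⁻¹³ W, P₂ = 7.94×10⁻¹⁴ W
P_tot = 3.31×10⁻¹³ W → 10 log₁₀(P_tot / 10⁻³) = −94.8 dBm

−94.8 dBm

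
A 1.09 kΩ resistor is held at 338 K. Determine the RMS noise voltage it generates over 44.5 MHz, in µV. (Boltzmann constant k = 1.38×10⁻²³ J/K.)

V_n = √(4kTRB)
4kTRB = 4 × 1.38×10⁻²³ × 338 × 1.09×10³ × 4.45×10⁷ = 9.05×10⁻¹⁰ V²
V_n = √(9.05×10⁻¹⁰) = 3.01×10⁻⁵ V = 30.1 µV

30.1 µV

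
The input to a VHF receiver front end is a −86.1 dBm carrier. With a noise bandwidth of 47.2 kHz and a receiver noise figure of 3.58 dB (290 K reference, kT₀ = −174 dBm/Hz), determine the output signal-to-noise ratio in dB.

37.6 dB

Noise floor: N = −174 + 10 log₁₀(B) + NF
10 log₁₀(4.72×10⁴) = 46.74 dB
N = −174 + 46.74 + 3.58 = −123.68 dBm
SNR = P_sig − N = −86.1 − (−123.68) = 37.58 dB → 37.6 dB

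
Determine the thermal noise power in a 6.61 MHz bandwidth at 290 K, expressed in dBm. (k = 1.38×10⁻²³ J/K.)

P_n = kTB = 1.38×10⁻²³ × 290 × 6.61×10⁶ = 2.65×10⁻¹⁴ W
In dBm: 10 log₁₀(2.65×10⁻¹⁴ / 10⁻³) = −105.8 dBm

−105.8 dBm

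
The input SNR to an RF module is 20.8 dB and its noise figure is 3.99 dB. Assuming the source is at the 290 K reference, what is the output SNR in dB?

16.81 dB

By definition F = SNR_in/SNR_out, so in dB: SNR_out = SNR_in − NF
SNR_out = 20.8 − 3.99 = 16.81 dB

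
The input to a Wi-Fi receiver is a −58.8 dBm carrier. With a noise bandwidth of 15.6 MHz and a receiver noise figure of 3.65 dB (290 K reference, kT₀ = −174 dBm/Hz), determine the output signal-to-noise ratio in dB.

Noise floor: N = −174 + 10 log₁₀(B) + NF
10 log₁₀(1.56×10⁷) = 71.93 dB
N = −174 + 71.93 + 3.65 = −98.42 dBm
SNR = P_sig − N = −58.8 − (−98.42) = 39.62 dB → 39.6 dB

39.6 dB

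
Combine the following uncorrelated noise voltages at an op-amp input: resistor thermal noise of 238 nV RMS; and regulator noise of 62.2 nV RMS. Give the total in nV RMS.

Uncorrelated sources add in power (mean-square): V_tot = √(ΣV_i²)
V_tot = √[(2.38×10⁻⁷)² + (6.22×10⁻⁸)²] = 2.46×10⁻⁷ V = 246 nV

246 nV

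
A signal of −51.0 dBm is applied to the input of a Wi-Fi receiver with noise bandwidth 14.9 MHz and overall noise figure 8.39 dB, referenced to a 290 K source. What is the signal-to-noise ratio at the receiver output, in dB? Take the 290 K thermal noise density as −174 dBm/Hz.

Noise floor: N = −174 + 10 log₁₀(B) + NF
10 log₁₀(1.49×10⁷) = 71.73 dB
N = −174 + 71.73 + 8.39 = −93.88 dBm
SNR = P_sig − N = −51.0 − (−93.88) = 42.88 dB → 42.9 dB

42.9 dB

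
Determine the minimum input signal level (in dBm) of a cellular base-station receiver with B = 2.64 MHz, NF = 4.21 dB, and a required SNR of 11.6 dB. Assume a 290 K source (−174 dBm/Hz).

−94.0 dBm

Sensitivity = −174 + 10 log₁₀(B) + NF + SNR_min
= −174 + 64.22 + 4.21 + 11.6
= −93.97 dBm → −94.0 dBm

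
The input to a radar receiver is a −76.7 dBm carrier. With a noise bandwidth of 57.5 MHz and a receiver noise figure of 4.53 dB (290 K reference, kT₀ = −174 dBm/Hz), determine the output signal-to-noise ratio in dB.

15.2 dB

Noise floor: N = −174 + 10 log₁₀(B) + NF
10 log₁₀(5.75×10⁷) = 77.6 dB
N = −174 + 77.6 + 4.53 = −91.87 dBm
SNR = P_sig − N = −76.7 − (−91.87) = 15.17 dB → 15.2 dB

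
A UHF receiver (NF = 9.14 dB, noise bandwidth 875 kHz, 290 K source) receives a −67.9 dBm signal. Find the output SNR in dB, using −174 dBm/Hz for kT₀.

Noise floor: N = −174 + 10 log₁₀(B) + NF
10 log₁₀(8.75×10⁵) = 59.42 dB
N = −174 + 59.42 + 9.14 = −105.44 dBm
SNR = P_sig − N = −67.9 − (−105.44) = 37.54 dB → 37.5 dB

37.5 dB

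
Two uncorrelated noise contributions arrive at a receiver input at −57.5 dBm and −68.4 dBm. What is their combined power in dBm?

Convert to linear, add, convert back:
P₁ = 1.78×10⁻⁹ W, P₂ = 1.45×10⁻¹⁰ W
P_tot = 1.92×10⁻⁹ W → 10 log₁₀(P_tot / 10⁻³) = −57.2 dBm

−57.2 dBm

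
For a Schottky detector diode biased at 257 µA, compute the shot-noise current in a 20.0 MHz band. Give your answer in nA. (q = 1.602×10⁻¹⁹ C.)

40.6 nA

I_n = √(2qI·B)
2qI·B = 2 × 1.602×10⁻¹⁹ × 2.57×10⁻⁴ × 2.00×10⁷ = 1.65×10⁻¹⁵ A²
I_n = √(1.65×10⁻¹⁵) = 4.06×10⁻⁸ A = 40.6 nA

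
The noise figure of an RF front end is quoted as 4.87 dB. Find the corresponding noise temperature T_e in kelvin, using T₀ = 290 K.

F = 10^(4.87/10) = 3.06902
T_e = (F − 1)·T₀ = (3.06902 − 1) × 290 = 600 K

600 K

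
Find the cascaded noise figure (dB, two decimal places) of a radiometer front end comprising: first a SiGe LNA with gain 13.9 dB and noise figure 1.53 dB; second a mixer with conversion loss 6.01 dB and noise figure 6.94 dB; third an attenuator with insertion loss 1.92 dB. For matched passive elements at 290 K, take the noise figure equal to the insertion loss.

Convert to linear (a loss of L dB is a gain of −L dB): F_i = 10^(NF_i/10), G_i = 10^(G_i,dB/10)
  Stage 1: F_1 = 10^(1.53/10) = 1.422, G_1 = 10^(13.9/10) = 24.55
  Stage 2: F_2 = 10^(6.94/10) = 4.943, G_2 = 10^(−6.01/10) = 0.2506
  Stage 3: F_3 = 10^(1.92/10) = 1.556, G_3 = 10^(−1.92/10) = 0.6427
Friis cascade:
  F = 1.422 + (4.943 − 1)/24.55 + (1.556 − 1)/6.152 = 1.673
NF = 10 log₁₀(1.673) = 2.24 dB

2.24 dB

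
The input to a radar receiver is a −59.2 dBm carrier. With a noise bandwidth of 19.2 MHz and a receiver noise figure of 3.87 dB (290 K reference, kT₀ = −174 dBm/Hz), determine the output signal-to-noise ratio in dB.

38.1 dB

Noise floor: N = −174 + 10 log₁₀(B) + NF
10 log₁₀(1.92×10⁷) = 72.83 dB
N = −174 + 72.83 + 3.87 = −97.30 dBm
SNR = P_sig − N = −59.2 − (−97.30) = 38.10 dB → 38.1 dB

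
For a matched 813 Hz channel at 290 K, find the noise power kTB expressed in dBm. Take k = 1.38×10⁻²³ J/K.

P_n = kTB = 1.38×10⁻²³ × 290 × 8.13×10² = 3.25×10⁻¹⁸ W
In dBm: 10 log₁₀(3.25×10⁻¹⁸ / 10⁻³) = −144.9 dBm

−144.9 dBm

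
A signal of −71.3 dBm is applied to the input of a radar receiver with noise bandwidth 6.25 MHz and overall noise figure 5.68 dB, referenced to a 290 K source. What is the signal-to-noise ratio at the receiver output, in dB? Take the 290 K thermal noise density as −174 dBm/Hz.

29.1 dB

Noise floor: N = −174 + 10 log₁₀(B) + NF
10 log₁₀(6.25×10⁶) = 67.96 dB
N = −174 + 67.96 + 5.68 = −100.36 dBm
SNR = P_sig − N = −71.3 − (−100.36) = 29.06 dB → 29.1 dB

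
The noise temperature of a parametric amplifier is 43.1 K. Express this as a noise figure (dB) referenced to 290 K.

F = 1 + T_e/T₀ = 1 + 43.1/290 = 1.14862
NF = 10 log₁₀(1.14862) = 0.602 dB

0.602 dB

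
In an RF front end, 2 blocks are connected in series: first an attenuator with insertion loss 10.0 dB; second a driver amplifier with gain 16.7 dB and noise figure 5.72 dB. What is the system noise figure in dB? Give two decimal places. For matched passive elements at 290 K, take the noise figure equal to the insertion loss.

Convert to linear (a loss of L dB is a gain of −L dB): F_i = 10^(NF_i/10), G_i = 10^(G_i,dB/10)
  Stage 1: F_1 = 10^(10.0/10) = 10.00, G_1 = 10^(−10.0/10) = 0.1000
  Stage 2: F_2 = 10^(5.72/10) = 3.733, G_2 = 10^(16.7/10) = 46.77
Friis cascade:
  F = 10.00 + (3.733 − 1)/0.1000 = 37.33
NF = 10 log₁₀(37.33) = 15.72 dB

15.72 dB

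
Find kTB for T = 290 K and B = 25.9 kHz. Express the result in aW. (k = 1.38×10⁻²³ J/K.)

104 aW

P_n = kTB = 1.38×10⁻²³ × 290 × 2.59×10⁴ = 1.04×10⁻¹⁶ W = 104 aW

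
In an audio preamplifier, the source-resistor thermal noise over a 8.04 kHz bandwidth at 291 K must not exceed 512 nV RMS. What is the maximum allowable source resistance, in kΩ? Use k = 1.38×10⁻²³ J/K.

Johnson–Nyquist: V_n = √(4kTRB) ⇒ R = V_n² / (4kTB)
4kTB = 4 × 1.38×10⁻²³ × 291 × 8.04×10³ = 1.29×10⁻¹⁶
R = (5.12×10⁻⁷)² / 1.29×10⁻¹⁶ = 2.03×10³ Ω = 2.03 kΩ

2.03 kΩ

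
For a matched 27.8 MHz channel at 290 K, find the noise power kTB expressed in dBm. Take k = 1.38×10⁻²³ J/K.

P_n = kTB = 1.38×10⁻²³ × 290 × 2.78×10⁷ = 1.11×10⁻¹³ W
In dBm: 10 log₁₀(1.11×10⁻¹³ / 10⁻³) = −99.5 dBm

−99.5 dBm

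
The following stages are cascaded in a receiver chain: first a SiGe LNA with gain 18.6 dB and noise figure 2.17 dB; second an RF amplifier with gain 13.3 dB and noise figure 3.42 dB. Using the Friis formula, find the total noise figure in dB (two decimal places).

Convert to linear (a loss of L dB is a gain of −L dB): F_i = 10^(NF_i/10), G_i = 10^(G_i,dB/10)
  Stage 1: F_1 = 10^(2.17/10) = 1.648, G_1 = 10^(18.6/10) = 72.44
  Stage 2: F_2 = 10^(3.42/10) = 2.198, G_2 = 10^(13.3/10) = 21.38
Friis cascade:
  F = 1.648 + (2.198 − 1)/72.44 = 1.665
NF = 10 log₁₀(1.665) = 2.21 dB

2.21 dB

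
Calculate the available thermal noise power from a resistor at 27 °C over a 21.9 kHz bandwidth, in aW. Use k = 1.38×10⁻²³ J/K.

90.7 aW

T = 27 °C + 273.15 = 300.15 K
P_n = kTB = 1.38×10⁻²³ × 300.15 × 2.19×10⁴ = 9.07×10⁻¹⁷ W = 90.7 aW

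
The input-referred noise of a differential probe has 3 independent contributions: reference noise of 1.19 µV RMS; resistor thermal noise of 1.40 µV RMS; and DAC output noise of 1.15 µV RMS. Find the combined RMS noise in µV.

2.17 µV

Uncorrelated sources add in power (mean-square): V_tot = √(ΣV_i²)
V_tot = √[(1.19×10⁻⁶)² + (1.40×10⁻⁶)² + (1.15×10⁻⁶)²] = 2.17×10⁻⁶ V = 2.17 µV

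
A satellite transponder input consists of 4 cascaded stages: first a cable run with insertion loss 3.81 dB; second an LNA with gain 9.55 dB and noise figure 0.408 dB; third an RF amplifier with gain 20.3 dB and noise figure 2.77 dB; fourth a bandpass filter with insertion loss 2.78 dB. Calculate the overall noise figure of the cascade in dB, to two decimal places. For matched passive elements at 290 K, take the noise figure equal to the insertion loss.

4.60 dB

Convert to linear (a loss of L dB is a gain of −L dB): F_i = 10^(NF_i/10), G_i = 10^(G_i,dB/10)
  Stage 1: F_1 = 10^(3.81/10) = 2.404, G_1 = 10^(−3.81/10) = 0.4159
  Stage 2: F_2 = 10^(0.408/10) = 1.098, G_2 = 10^(9.55/10) = 9.016
  Stage 3: F_3 = 10^(2.77/10) = 1.892, G_3 = 10^(20.3/10) = 107.2
  Stage 4: F_4 = 10^(2.78/10) = 1.897, G_4 = 10^(−2.78/10) = 0.5272
Friis cascade:
  F = 2.404 + (1.098 − 1)/0.4159 + (1.892 − 1)/3.750 + (1.897 − 1)/401.8 = 2.881
NF = 10 log₁₀(2.881) = 4.60 dB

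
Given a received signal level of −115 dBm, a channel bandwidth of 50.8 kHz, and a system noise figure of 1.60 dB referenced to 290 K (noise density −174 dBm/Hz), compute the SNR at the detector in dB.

10.3 dB

Noise floor: N = −174 + 10 log₁₀(B) + NF
10 log₁₀(5.08×10⁴) = 47.06 dB
N = −174 + 47.06 + 1.60 = −125.34 dBm
SNR = P_sig − N = −115 − (−125.34) = 10.34 dB → 10.3 dB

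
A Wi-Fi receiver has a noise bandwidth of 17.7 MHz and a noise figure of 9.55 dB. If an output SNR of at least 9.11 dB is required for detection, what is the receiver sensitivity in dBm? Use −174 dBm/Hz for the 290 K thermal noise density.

−82.9 dBm

Sensitivity = −174 + 10 log₁₀(B) + NF + SNR_min
= −174 + 72.48 + 9.55 + 9.11
= −82.86 dBm → −82.9 dBm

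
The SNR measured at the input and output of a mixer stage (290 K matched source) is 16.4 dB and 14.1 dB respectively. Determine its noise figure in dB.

2.3 dB

NF (dB) = SNR_in(dB) − SNR_out(dB) when the source is at T₀
NF = 16.4 − 14.1 = 2.3 dB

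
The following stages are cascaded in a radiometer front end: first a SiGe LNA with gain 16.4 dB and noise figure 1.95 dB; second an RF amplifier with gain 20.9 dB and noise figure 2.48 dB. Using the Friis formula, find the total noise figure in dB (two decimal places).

Convert to linear (a loss of L dB is a gain of −L dB): F_i = 10^(NF_i/10), G_i = 10^(G_i,dB/10)
  Stage 1: F_1 = 10^(1.95/10) = 1.567, G_1 = 10^(16.4/10) = 43.65
  Stage 2: F_2 = 10^(2.48/10) = 1.770, G_2 = 10^(20.9/10) = 123.0
Friis cascade:
  F = 1.567 + (1.770 − 1)/43.65 = 1.584
NF = 10 log₁₀(1.584) = 2.00 dB

2.00 dB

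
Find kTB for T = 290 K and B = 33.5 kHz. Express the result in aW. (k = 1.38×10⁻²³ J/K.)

P_n = kTB = 1.38×10⁻²³ × 290 × 3.35×10⁴ = 1.34×10⁻¹⁶ W = 134 aW

134 aW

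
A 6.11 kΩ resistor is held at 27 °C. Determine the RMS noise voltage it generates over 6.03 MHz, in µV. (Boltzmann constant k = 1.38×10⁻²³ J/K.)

24.7 µV

T = 27 °C + 273.15 = 300.15 K
V_n = √(4kTRB)
4kTRB = 4 × 1.38×10⁻²³ × 300.15 × 6.11×10³ × 6.03×10⁶ = 6.10×10⁻¹⁰ V²
V_n = √(6.10×10⁻¹⁰) = 2.47×10⁻⁵ V = 24.7 µV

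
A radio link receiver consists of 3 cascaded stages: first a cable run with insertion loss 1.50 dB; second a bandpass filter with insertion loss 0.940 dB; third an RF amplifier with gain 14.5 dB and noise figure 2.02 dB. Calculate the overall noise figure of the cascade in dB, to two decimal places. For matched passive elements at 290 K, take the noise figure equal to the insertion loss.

4.46 dB

Convert to linear (a loss of L dB is a gain of −L dB): F_i = 10^(NF_i/10), G_i = 10^(G_i,dB/10)
  Stage 1: F_1 = 10^(1.50/10) = 1.413, G_1 = 10^(−1.50/10) = 0.7079
  Stage 2: F_2 = 10^(0.940/10) = 1.242, G_2 = 10^(−0.940/10) = 0.8054
  Stage 3: F_3 = 10^(2.02/10) = 1.592, G_3 = 10^(14.5/10) = 28.18
Friis cascade:
  F = 1.413 + (1.242 − 1)/0.7079 + (1.592 − 1)/0.5702 = 2.793
NF = 10 log₁₀(2.793) = 4.46 dB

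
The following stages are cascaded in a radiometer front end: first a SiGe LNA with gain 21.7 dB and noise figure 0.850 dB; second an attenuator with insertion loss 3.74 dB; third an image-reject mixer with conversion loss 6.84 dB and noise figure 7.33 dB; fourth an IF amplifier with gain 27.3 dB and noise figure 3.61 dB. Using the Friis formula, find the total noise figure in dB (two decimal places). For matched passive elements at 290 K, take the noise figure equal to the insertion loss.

Convert to linear (a loss of L dB is a gain of −L dB): F_i = 10^(NF_i/10), G_i = 10^(G_i,dB/10)
  Stage 1: F_1 = 10^(0.850/10) = 1.216, G_1 = 10^(21.7/10) = 147.9
  Stage 2: F_2 = 10^(3.74/10) = 2.366, G_2 = 10^(−3.74/10) = 0.4227
  Stage 3: F_3 = 10^(7.33/10) = 5.408, G_3 = 10^(−6.84/10) = 0.2070
  Stage 4: F_4 = 10^(3.61/10) = 2.296, G_4 = 10^(27.3/10) = 537.0
Friis cascade:
  F = 1.216 + (2.366 − 1)/147.9 + (5.408 − 1)/62.52 + (2.296 − 1)/12.94 = 1.396
NF = 10 log₁₀(1.396) = 1.45 dB

1.45 dB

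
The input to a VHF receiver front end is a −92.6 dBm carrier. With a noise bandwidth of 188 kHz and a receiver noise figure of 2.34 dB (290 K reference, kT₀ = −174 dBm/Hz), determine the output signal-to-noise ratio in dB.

Noise floor: N = −174 + 10 log₁₀(B) + NF
10 log₁₀(1.88×10⁵) = 52.74 dB
N = −174 + 52.74 + 2.34 = −118.92 dBm
SNR = P_sig − N = −92.6 − (−118.92) = 26.32 dB → 26.3 dB

26.3 dB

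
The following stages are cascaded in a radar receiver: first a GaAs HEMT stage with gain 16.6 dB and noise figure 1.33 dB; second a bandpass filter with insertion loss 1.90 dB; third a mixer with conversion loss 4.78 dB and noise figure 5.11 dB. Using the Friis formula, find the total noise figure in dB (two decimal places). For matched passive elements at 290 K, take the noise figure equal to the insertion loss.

Convert to linear (a loss of L dB is a gain of −L dB): F_i = 10^(NF_i/10), G_i = 10^(G_i,dB/10)
  Stage 1: F_1 = 10^(1.33/10) = 1.358, G_1 = 10^(16.6/10) = 45.71
  Stage 2: F_2 = 10^(1.90/10) = 1.549, G_2 = 10^(−1.90/10) = 0.6457
  Stage 3: F_3 = 10^(5.11/10) = 3.243, G_3 = 10^(−4.78/10) = 0.3327
Friis cascade:
  F = 1.358 + (1.549 − 1)/45.71 + (3.243 − 1)/29.51 = 1.446
NF = 10 log₁₀(1.446) = 1.60 dB

1.60 dB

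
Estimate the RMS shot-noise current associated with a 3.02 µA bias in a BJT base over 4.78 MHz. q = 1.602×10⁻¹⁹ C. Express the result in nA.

I_n = √(2qI·B)
2qI·B = 2 × 1.602×10⁻¹⁹ × 3.02×10⁻⁶ × 4.78×10⁶ = 4.63×10⁻¹⁸ A²
I_n = √(4.63×10⁻¹⁸) = 2.15×10⁻⁹ A = 2.15 nA

2.15 nA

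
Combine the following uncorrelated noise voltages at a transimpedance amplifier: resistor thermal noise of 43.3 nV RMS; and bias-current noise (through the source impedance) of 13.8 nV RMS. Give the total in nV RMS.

Uncorrelated sources add in power (mean-square): V_tot = √(ΣV_i²)
V_tot = √[(4.33×10⁻⁸)² + (1.38×10⁻⁸)²] = 4.54×10⁻⁸ V = 45.4 nV

45.4 nV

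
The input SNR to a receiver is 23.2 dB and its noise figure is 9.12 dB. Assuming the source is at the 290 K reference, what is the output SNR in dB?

By definition F = SNR_in/SNR_out, so in dB: SNR_out = SNR_in − NF
SNR_out = 23.2 − 9.12 = 14.08 dB

14.08 dB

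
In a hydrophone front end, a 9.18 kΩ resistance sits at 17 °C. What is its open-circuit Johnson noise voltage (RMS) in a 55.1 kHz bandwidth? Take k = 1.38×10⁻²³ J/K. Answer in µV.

2.85 µV

T = 17 °C + 273.15 = 290.15 K
V_n = √(4kTRB)
4kTRB = 4 × 1.38×10⁻²³ × 290.15 × 9.18×10³ × 5.51×10⁴ = 8.10×10⁻¹² V²
V_n = √(8.10×10⁻¹²) = 2.85×10⁻⁶ V = 2.85 µV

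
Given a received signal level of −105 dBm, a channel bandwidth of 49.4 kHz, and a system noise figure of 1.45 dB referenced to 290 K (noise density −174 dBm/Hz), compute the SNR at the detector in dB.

Noise floor: N = −174 + 10 log₁₀(B) + NF
10 log₁₀(4.94×10⁴) = 46.94 dB
N = −174 + 46.94 + 1.45 = −125.61 dBm
SNR = P_sig − N = −105 − (−125.61) = 20.61 dB → 20.6 dB

20.6 dB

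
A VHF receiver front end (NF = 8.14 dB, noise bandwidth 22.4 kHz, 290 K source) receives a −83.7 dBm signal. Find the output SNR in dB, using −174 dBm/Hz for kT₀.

38.7 dB

Noise floor: N = −174 + 10 log₁₀(B) + NF
10 log₁₀(2.24×10⁴) = 43.5 dB
N = −174 + 43.5 + 8.14 = −122.36 dBm
SNR = P_sig − N = −83.7 − (−122.36) = 38.66 dB → 38.7 dB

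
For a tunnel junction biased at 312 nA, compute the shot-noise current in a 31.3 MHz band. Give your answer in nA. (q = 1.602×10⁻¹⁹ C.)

1.77 nA

I_n = √(2qI·B)
2qI·B = 2 × 1.602×10⁻¹⁹ × 3.12×10⁻⁷ × 3.13×10⁷ = 3.13×10⁻¹⁸ A²
I_n = √(3.13×10⁻¹⁸) = 1.77×10⁻⁹ A = 1.77 nA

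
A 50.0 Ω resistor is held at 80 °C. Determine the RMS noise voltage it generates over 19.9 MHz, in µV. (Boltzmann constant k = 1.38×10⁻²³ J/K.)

4.40 µV

T = 80 °C + 273.15 = 353.15 K
V_n = √(4kTRB)
4kTRB = 4 × 1.38×10⁻²³ × 353.15 × 5.00×10¹ × 1.99×10⁷ = 1.94×10⁻¹¹ V²
V_n = √(1.94×10⁻¹¹) = 4.40×10⁻⁶ V = 4.40 µV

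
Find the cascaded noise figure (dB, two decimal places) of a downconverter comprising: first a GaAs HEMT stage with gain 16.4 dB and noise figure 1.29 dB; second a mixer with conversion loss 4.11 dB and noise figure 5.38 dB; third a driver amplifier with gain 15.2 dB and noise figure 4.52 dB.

Convert to linear (a loss of L dB is a gain of −L dB): F_i = 10^(NF_i/10), G_i = 10^(G_i,dB/10)
  Stage 1: F_1 = 10^(1.29/10) = 1.346, G_1 = 10^(16.4/10) = 43.65
  Stage 2: F_2 = 10^(5.38/10) = 3.451, G_2 = 10^(−4.11/10) = 0.3882
  Stage 3: F_3 = 10^(4.52/10) = 2.831, G_3 = 10^(15.2/10) = 33.11
Friis cascade:
  F = 1.346 + (3.451 − 1)/43.65 + (2.831 − 1)/16.94 = 1.510
NF = 10 log₁₀(1.510) = 1.79 dB

1.79 dB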